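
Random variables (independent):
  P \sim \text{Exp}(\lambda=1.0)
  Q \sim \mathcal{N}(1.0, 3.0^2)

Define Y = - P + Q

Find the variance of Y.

For independent RVs: Var(aX + bY) = a²Var(X) + b²Var(Y)
Var(P) = 1
Var(Q) = 9
Var(Y) = (-1)²*1 + 1²*9
= 1*1 + 1*9 = 10

10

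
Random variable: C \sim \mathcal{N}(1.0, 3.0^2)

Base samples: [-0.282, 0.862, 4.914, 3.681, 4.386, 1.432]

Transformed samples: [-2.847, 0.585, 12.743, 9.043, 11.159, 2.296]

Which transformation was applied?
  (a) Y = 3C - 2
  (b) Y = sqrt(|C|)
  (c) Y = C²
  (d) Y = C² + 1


Checking option (a) Y = 3C - 2:
  C = -0.282 -> Y = -2.847 ✓
  C = 0.862 -> Y = 0.585 ✓
  C = 4.914 -> Y = 12.743 ✓
All samples match this transformation.

(a) 3C - 2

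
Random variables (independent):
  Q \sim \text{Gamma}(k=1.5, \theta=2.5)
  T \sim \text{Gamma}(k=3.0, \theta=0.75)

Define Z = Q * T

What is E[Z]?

For independent RVs: E[XY] = E[X]*E[Y]
E[Q] = 3.75
E[T] = 2.25
E[Z] = 3.75 * 2.25 = 8.4375

8.4375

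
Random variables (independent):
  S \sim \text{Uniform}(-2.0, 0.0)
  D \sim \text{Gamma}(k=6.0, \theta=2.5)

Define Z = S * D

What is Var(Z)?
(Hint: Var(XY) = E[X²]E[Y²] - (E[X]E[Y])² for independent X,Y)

Var(XY) = E[X²]E[Y²] - (E[X]E[Y])²
E[S] = -1, Var(S) = 0.33333333
E[D] = 15, Var(D) = 37.5
E[S²] = 0.33333333 + (-1)² = 1.3333333
E[D²] = 37.5 + 15² = 262.5
Var(Z) = 1.3333333*262.5 - (-1*15)²
= 350 - 225 = 125

125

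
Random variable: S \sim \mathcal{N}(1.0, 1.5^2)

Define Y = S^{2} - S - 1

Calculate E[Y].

E[Y] = 1*E[S²] - 1*E[S] - 1
E[S] = 1
E[S²] = Var(S) + (E[S])² = 2.25 + 1 = 3.25
E[Y] = 1*3.25 - 1*1 - 1 = 1.25

1.25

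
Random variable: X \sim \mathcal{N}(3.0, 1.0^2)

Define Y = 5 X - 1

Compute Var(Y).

For Y = aX + b: Var(Y) = a² * Var(X)
Var(X) = 1.0^2 = 1
Var(Y) = 5² * 1 = 25 * 1 = 25

25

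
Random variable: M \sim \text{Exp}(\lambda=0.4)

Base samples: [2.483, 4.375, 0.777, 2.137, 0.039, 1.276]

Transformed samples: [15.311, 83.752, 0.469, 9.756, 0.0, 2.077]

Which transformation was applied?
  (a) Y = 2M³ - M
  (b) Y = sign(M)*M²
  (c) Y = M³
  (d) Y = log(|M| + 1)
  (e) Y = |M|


Checking option (c) Y = M³:
  M = 2.483 -> Y = 15.311 ✓
  M = 4.375 -> Y = 83.752 ✓
  M = 0.777 -> Y = 0.469 ✓
All samples match this transformation.

(c) M³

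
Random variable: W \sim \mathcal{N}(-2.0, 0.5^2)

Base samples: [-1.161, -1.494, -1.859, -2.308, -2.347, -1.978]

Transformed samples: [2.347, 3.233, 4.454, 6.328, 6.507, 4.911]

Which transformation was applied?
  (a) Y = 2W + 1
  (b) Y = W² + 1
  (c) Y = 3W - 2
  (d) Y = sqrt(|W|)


Checking option (b) Y = W² + 1:
  W = -1.161 -> Y = 2.347 ✓
  W = -1.494 -> Y = 3.233 ✓
  W = -1.859 -> Y = 4.454 ✓
All samples match this transformation.

(b) W² + 1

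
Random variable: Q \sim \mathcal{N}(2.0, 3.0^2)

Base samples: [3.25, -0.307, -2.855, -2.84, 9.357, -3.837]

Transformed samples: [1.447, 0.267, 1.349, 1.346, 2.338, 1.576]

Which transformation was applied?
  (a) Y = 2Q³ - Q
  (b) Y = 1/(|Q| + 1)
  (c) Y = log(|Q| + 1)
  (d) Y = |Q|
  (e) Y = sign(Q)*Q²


Checking option (c) Y = log(|Q| + 1):
  Q = 3.25 -> Y = 1.447 ✓
  Q = -0.307 -> Y = 0.267 ✓
  Q = -2.855 -> Y = 1.349 ✓
All samples match this transformation.

(c) log(|Q| + 1)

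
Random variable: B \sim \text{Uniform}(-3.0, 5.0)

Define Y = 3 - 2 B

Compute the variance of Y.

For Y = aB + b: Var(Y) = a² * Var(B)
Var(B) = (5 + 3)^2/12 = 5.3333333
Var(Y) = (-2)² * 5.3333333 = 4 * 5.3333333 = 21.333333

21.333333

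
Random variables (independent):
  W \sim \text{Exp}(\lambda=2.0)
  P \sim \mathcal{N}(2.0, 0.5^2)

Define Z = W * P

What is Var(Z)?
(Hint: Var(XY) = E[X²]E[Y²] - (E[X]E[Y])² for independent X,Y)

Var(XY) = E[X²]E[Y²] - (E[X]E[Y])²
E[W] = 0.5, Var(W) = 0.25
E[P] = 2, Var(P) = 0.25
E[W²] = 0.25 + 0.5² = 0.5
E[P²] = 0.25 + 2² = 4.25
Var(Z) = 0.5*4.25 - (0.5*2)²
= 2.125 - 1 = 1.125

1.125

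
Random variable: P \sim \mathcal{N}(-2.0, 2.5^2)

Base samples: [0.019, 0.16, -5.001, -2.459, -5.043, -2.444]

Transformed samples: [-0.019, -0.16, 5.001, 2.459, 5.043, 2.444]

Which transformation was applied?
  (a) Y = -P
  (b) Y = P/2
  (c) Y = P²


Checking option (a) Y = -P:
  P = 0.019 -> Y = -0.019 ✓
  P = 0.16 -> Y = -0.16 ✓
  P = -5.001 -> Y = 5.001 ✓
All samples match this transformation.

(a) -P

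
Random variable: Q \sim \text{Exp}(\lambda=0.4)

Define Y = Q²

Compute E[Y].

Using E[X²] = Var(X) + (E[X])²:
E[Q] = 2.5
Var(Q) = 1/0.4^2 = 6.25
E[Q²] = 6.25 + 2.5² = 6.25 + 6.25 = 12.5

12.5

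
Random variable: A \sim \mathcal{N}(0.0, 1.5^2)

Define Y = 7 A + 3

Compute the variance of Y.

For Y = aA + b: Var(Y) = a² * Var(A)
Var(A) = 1.5^2 = 2.25
Var(Y) = 7² * 2.25 = 49 * 2.25 = 110.25

110.25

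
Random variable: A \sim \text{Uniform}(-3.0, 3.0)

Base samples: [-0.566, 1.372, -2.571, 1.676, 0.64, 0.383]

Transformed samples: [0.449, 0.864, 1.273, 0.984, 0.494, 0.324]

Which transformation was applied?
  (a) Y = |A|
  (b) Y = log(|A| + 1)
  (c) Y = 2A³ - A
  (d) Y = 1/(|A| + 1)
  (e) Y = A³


Checking option (b) Y = log(|A| + 1):
  A = -0.566 -> Y = 0.449 ✓
  A = 1.372 -> Y = 0.864 ✓
  A = -2.571 -> Y = 1.273 ✓
All samples match this transformation.

(b) log(|A| + 1)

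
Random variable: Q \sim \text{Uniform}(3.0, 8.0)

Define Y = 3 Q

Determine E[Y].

For Y = 3Q:
E[Y] = 3 * E[Q]
E[Q] = (3 + 8)/2 = 5.5
E[Y] = 3 * 5.5 = 16.5

16.5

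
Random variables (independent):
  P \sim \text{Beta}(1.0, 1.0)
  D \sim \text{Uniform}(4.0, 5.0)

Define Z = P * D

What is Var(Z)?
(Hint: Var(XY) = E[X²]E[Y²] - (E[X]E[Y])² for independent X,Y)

Var(XY) = E[X²]E[Y²] - (E[X]E[Y])²
E[P] = 0.5, Var(P) = 0.083333333
E[D] = 4.5, Var(D) = 0.083333333
E[P²] = 0.083333333 + 0.5² = 0.33333333
E[D²] = 0.083333333 + 4.5² = 20.333333
Var(Z) = 0.33333333*20.333333 - (0.5*4.5)²
= 6.7777778 - 5.0625 = 1.7152778

1.7152778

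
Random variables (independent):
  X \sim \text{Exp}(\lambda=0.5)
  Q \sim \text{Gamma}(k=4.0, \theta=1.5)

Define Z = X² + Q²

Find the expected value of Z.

E[Z] = E[X²] + E[Q²]
E[X²] = Var(X) + E[X]² = 4 + 4 = 8
E[Q²] = Var(Q) + E[Q]² = 9 + 36 = 45
E[Z] = 8 + 45 = 53

53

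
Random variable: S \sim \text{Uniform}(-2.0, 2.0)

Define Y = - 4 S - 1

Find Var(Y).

For Y = aS + b: Var(Y) = a² * Var(S)
Var(S) = (2 + 2)^2/12 = 1.3333333
Var(Y) = (-4)² * 1.3333333 = 16 * 1.3333333 = 21.333333

21.333333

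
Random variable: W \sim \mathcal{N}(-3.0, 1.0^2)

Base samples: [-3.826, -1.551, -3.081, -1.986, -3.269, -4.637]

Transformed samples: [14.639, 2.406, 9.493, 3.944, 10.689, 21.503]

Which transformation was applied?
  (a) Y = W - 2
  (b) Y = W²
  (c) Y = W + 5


Checking option (b) Y = W²:
  W = -3.826 -> Y = 14.639 ✓
  W = -1.551 -> Y = 2.406 ✓
  W = -3.081 -> Y = 9.493 ✓
All samples match this transformation.

(b) W²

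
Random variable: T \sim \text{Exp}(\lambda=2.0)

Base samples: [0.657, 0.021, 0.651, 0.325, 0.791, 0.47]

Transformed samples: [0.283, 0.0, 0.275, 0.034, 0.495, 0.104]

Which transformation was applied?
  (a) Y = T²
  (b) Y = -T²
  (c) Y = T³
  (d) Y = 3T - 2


Checking option (c) Y = T³:
  T = 0.657 -> Y = 0.283 ✓
  T = 0.021 -> Y = 0.0 ✓
  T = 0.651 -> Y = 0.275 ✓
All samples match this transformation.

(c) T³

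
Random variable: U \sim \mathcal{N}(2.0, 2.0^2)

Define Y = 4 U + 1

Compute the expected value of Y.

For Y = 4U + 1:
E[Y] = 4 * E[U] + 1
E[U] = 2.0 = 2
E[Y] = 4 * 2 + 1 = 9

9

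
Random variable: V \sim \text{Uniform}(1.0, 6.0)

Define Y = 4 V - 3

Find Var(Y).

For Y = aV + b: Var(Y) = a² * Var(V)
Var(V) = (6 - 1)^2/12 = 2.0833333
Var(Y) = 4² * 2.0833333 = 16 * 2.0833333 = 33.333333

33.333333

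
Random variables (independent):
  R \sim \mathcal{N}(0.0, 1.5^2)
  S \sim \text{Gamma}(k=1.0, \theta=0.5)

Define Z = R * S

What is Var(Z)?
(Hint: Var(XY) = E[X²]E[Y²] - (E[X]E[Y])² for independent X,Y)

Var(XY) = E[X²]E[Y²] - (E[X]E[Y])²
E[R] = 0, Var(R) = 2.25
E[S] = 0.5, Var(S) = 0.25
E[R²] = 2.25 + 0² = 2.25
E[S²] = 0.25 + 0.5² = 0.5
Var(Z) = 2.25*0.5 - (0*0.5)²
= 1.125 - 0 = 1.125

1.125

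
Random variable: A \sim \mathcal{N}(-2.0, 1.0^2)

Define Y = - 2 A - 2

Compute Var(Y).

For Y = aA + b: Var(Y) = a² * Var(A)
Var(A) = 1.0^2 = 1
Var(Y) = (-2)² * 1 = 4 * 1 = 4

4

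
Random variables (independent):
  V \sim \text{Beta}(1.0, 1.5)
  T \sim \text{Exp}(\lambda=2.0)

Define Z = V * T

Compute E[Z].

For independent RVs: E[XY] = E[X]*E[Y]
E[V] = 0.4
E[T] = 0.5
E[Z] = 0.4 * 0.5 = 0.2

0.2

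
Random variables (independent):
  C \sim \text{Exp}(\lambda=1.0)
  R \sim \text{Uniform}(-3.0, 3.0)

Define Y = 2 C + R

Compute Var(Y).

For independent RVs: Var(aX + bY) = a²Var(X) + b²Var(Y)
Var(C) = 1
Var(R) = 3
Var(Y) = 2²*1 + 1²*3
= 4*1 + 1*3 = 7

7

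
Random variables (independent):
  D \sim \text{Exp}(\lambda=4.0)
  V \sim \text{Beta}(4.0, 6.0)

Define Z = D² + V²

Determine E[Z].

E[Z] = E[D²] + E[V²]
E[D²] = Var(D) + E[D]² = 0.0625 + 0.0625 = 0.125
E[V²] = Var(V) + E[V]² = 0.021818182 + 0.16 = 0.18181818
E[Z] = 0.125 + 0.18181818 = 0.30681818

0.30681818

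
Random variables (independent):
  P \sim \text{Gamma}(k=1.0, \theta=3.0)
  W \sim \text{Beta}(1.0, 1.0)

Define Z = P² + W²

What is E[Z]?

E[Z] = E[P²] + E[W²]
E[P²] = Var(P) + E[P]² = 9 + 9 = 18
E[W²] = Var(W) + E[W]² = 0.083333333 + 0.25 = 0.33333333
E[Z] = 18 + 0.33333333 = 18.333333

18.333333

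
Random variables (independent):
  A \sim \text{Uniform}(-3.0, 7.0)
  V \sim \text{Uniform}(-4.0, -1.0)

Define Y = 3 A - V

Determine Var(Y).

For independent RVs: Var(aX + bY) = a²Var(X) + b²Var(Y)
Var(A) = 8.3333333
Var(V) = 0.75
Var(Y) = 3²*8.3333333 + (-1)²*0.75
= 9*8.3333333 + 1*0.75 = 75.75

75.75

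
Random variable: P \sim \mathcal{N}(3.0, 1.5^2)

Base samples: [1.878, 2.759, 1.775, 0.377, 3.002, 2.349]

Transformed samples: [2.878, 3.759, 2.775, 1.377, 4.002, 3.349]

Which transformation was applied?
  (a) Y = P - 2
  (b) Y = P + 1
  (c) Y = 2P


Checking option (b) Y = P + 1:
  P = 1.878 -> Y = 2.878 ✓
  P = 2.759 -> Y = 3.759 ✓
  P = 1.775 -> Y = 2.775 ✓
All samples match this transformation.

(b) P + 1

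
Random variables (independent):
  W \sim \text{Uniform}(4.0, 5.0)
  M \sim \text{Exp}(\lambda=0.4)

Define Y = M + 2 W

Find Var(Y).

For independent RVs: Var(aX + bY) = a²Var(X) + b²Var(Y)
Var(W) = 0.083333333
Var(M) = 6.25
Var(Y) = 2²*0.083333333 + 1²*6.25
= 4*0.083333333 + 1*6.25 = 6.5833333

6.5833333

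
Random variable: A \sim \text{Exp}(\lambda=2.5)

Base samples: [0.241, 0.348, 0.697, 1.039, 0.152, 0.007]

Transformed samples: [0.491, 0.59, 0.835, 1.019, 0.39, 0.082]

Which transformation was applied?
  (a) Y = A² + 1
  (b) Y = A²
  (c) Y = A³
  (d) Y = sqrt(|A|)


Checking option (d) Y = sqrt(|A|):
  A = 0.241 -> Y = 0.491 ✓
  A = 0.348 -> Y = 0.59 ✓
  A = 0.697 -> Y = 0.835 ✓
All samples match this transformation.

(d) sqrt(|A|)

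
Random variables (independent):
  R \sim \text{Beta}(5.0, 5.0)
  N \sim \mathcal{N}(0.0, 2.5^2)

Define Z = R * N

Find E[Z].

For independent RVs: E[XY] = E[X]*E[Y]
E[R] = 0.5
E[N] = 0
E[Z] = 0.5 * 0 = 0

0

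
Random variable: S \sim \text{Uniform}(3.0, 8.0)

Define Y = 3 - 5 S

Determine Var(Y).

For Y = aS + b: Var(Y) = a² * Var(S)
Var(S) = (8 - 3)^2/12 = 2.0833333
Var(Y) = (-5)² * 2.0833333 = 25 * 2.0833333 = 52.083333

52.083333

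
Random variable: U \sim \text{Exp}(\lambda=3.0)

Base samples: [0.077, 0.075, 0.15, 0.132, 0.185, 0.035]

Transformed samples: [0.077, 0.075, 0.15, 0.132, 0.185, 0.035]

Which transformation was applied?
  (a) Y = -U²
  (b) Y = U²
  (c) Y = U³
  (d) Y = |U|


Checking option (d) Y = |U|:
  U = 0.077 -> Y = 0.077 ✓
  U = 0.075 -> Y = 0.075 ✓
  U = 0.15 -> Y = 0.15 ✓
All samples match this transformation.

(d) |U|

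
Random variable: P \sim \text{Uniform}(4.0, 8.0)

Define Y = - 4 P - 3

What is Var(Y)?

For Y = aP + b: Var(Y) = a² * Var(P)
Var(P) = (8 - 4)^2/12 = 1.3333333
Var(Y) = (-4)² * 1.3333333 = 16 * 1.3333333 = 21.333333

21.333333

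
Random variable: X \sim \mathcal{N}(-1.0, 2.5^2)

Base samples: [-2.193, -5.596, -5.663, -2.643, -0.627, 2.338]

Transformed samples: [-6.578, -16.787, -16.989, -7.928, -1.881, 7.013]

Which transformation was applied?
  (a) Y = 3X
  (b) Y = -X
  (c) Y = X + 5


Checking option (a) Y = 3X:
  X = -2.193 -> Y = -6.578 ✓
  X = -5.596 -> Y = -16.787 ✓
  X = -5.663 -> Y = -16.989 ✓
All samples match this transformation.

(a) 3X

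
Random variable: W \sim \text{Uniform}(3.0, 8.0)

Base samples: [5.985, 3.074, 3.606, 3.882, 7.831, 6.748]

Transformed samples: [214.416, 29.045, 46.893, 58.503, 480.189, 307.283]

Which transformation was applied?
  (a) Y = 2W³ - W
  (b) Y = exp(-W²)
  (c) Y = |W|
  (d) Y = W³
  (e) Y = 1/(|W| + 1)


Checking option (d) Y = W³:
  W = 5.985 -> Y = 214.416 ✓
  W = 3.074 -> Y = 29.045 ✓
  W = 3.606 -> Y = 46.893 ✓
All samples match this transformation.

(d) W³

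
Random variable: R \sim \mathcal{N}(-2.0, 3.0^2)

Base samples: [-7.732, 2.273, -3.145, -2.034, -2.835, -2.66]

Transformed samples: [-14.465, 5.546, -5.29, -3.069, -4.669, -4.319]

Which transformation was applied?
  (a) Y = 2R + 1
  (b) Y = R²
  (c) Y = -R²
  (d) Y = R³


Checking option (a) Y = 2R + 1:
  R = -7.732 -> Y = -14.465 ✓
  R = 2.273 -> Y = 5.546 ✓
  R = -3.145 -> Y = -5.29 ✓
All samples match this transformation.

(a) 2R + 1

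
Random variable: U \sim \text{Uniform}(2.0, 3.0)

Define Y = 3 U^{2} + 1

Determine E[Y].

E[Y] = 3*E[U²] + 1
E[U] = 2.5
E[U²] = Var(U) + (E[U])² = 0.083333333 + 6.25 = 6.3333333
E[Y] = 3*6.3333333 + 1 = 20

20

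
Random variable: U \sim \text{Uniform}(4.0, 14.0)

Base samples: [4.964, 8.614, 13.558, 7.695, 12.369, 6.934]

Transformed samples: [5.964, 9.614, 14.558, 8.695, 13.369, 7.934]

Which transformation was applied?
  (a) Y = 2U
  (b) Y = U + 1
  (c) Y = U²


Checking option (b) Y = U + 1:
  U = 4.964 -> Y = 5.964 ✓
  U = 8.614 -> Y = 9.614 ✓
  U = 13.558 -> Y = 14.558 ✓
All samples match this transformation.

(b) U + 1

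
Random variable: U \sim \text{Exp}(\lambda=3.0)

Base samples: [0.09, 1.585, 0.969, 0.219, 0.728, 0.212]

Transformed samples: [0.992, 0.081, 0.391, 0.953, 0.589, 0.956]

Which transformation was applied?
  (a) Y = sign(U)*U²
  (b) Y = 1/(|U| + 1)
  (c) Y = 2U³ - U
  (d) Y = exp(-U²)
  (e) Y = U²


Checking option (d) Y = exp(-U²):
  U = 0.09 -> Y = 0.992 ✓
  U = 1.585 -> Y = 0.081 ✓
  U = 0.969 -> Y = 0.391 ✓
All samples match this transformation.

(d) exp(-U²)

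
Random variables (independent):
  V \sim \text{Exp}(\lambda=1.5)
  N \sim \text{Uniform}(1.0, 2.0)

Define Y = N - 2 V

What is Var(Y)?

For independent RVs: Var(aX + bY) = a²Var(X) + b²Var(Y)
Var(V) = 0.44444444
Var(N) = 0.083333333
Var(Y) = (-2)²*0.44444444 + 1²*0.083333333
= 4*0.44444444 + 1*0.083333333 = 1.8611111

1.8611111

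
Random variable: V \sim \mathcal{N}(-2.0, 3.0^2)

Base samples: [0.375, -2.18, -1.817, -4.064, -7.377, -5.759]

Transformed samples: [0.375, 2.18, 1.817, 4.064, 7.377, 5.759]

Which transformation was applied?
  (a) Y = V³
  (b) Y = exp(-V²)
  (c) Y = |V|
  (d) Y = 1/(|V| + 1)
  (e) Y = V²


Checking option (c) Y = |V|:
  V = 0.375 -> Y = 0.375 ✓
  V = -2.18 -> Y = 2.18 ✓
  V = -1.817 -> Y = 1.817 ✓
All samples match this transformation.

(c) |V|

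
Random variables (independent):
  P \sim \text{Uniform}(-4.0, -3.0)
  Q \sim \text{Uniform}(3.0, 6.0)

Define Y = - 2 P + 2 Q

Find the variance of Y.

For independent RVs: Var(aX + bY) = a²Var(X) + b²Var(Y)
Var(P) = 0.083333333
Var(Q) = 0.75
Var(Y) = (-2)²*0.083333333 + 2²*0.75
= 4*0.083333333 + 4*0.75 = 3.3333333

3.3333333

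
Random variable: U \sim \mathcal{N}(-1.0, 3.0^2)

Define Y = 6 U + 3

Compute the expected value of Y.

For Y = 6U + 3:
E[Y] = 6 * E[U] + 3
E[U] = -1.0 = -1
E[Y] = 6 * (-1) + 3 = -3

-3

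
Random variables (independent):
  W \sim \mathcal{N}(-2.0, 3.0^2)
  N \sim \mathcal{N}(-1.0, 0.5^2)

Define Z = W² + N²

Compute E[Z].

E[Z] = E[W²] + E[N²]
E[W²] = Var(W) + E[W]² = 9 + 4 = 13
E[N²] = Var(N) + E[N]² = 0.25 + 1 = 1.25
E[Z] = 13 + 1.25 = 14.25

14.25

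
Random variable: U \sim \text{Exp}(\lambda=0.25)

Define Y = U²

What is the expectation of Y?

E[U²] = Var(U) + (E[U])² = 16 + 16 = 32

32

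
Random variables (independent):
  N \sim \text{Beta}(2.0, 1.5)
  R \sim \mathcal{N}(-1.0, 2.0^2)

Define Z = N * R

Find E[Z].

For independent RVs: E[XY] = E[X]*E[Y]
E[N] = 0.57142857
E[R] = -1
E[Z] = 0.57142857 * (-1) = -0.57142857

-0.57142857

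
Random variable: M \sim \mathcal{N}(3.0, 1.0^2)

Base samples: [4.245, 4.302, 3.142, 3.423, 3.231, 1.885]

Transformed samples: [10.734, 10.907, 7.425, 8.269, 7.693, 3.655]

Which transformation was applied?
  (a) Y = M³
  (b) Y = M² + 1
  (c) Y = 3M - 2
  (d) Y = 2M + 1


Checking option (c) Y = 3M - 2:
  M = 4.245 -> Y = 10.734 ✓
  M = 4.302 -> Y = 10.907 ✓
  M = 3.142 -> Y = 7.425 ✓
All samples match this transformation.

(c) 3M - 2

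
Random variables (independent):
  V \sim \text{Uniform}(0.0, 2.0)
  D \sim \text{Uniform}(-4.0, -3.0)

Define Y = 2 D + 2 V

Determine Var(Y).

For independent RVs: Var(aX + bY) = a²Var(X) + b²Var(Y)
Var(V) = 0.33333333
Var(D) = 0.083333333
Var(Y) = 2²*0.33333333 + 2²*0.083333333
= 4*0.33333333 + 4*0.083333333 = 1.6666667

1.6666667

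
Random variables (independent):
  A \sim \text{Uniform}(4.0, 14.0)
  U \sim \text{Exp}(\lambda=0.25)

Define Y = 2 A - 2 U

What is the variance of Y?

For independent RVs: Var(aX + bY) = a²Var(X) + b²Var(Y)
Var(A) = 8.3333333
Var(U) = 16
Var(Y) = 2²*8.3333333 + (-2)²*16
= 4*8.3333333 + 4*16 = 97.333333

97.333333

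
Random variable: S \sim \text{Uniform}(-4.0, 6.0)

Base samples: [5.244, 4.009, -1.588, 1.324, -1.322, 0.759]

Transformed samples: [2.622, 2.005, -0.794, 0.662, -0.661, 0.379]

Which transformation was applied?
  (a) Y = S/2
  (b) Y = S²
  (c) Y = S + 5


Checking option (a) Y = S/2:
  S = 5.244 -> Y = 2.622 ✓
  S = 4.009 -> Y = 2.005 ✓
  S = -1.588 -> Y = -0.794 ✓
All samples match this transformation.

(a) S/2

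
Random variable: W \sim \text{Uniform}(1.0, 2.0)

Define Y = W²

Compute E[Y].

E[W²] = Var(W) + (E[W])² = 0.083333333 + 2.25 = 2.3333333

2.3333333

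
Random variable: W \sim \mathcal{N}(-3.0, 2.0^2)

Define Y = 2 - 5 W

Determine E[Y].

For Y = -5W + 2:
E[Y] = -5 * E[W] + 2
E[W] = -3.0 = -3
E[Y] = -5 * (-3) + 2 = 17

17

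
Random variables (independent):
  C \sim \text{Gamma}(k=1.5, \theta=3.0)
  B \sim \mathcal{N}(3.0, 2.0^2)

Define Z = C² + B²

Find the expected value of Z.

E[Z] = E[C²] + E[B²]
E[C²] = Var(C) + E[C]² = 13.5 + 20.25 = 33.75
E[B²] = Var(B) + E[B]² = 4 + 9 = 13
E[Z] = 33.75 + 13 = 46.75

46.75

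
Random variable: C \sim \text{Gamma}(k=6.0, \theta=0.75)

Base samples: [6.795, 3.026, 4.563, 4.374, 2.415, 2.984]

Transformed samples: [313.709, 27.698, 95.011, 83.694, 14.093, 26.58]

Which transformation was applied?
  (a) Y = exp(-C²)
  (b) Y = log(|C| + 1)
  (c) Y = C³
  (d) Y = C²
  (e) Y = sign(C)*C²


Checking option (c) Y = C³:
  C = 6.795 -> Y = 313.709 ✓
  C = 3.026 -> Y = 27.698 ✓
  C = 4.563 -> Y = 95.011 ✓
All samples match this transformation.

(c) C³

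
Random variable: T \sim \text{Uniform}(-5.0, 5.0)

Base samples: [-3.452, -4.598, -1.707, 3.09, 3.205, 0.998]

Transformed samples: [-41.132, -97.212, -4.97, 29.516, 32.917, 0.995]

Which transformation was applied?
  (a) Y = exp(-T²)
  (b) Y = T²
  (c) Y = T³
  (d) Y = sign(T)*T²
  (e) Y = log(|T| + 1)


Checking option (c) Y = T³:
  T = -3.452 -> Y = -41.132 ✓
  T = -4.598 -> Y = -97.212 ✓
  T = -1.707 -> Y = -4.97 ✓
All samples match this transformation.

(c) T³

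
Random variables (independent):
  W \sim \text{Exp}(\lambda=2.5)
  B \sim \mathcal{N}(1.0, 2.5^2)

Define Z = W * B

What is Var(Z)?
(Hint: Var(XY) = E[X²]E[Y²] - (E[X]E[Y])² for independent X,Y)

Var(XY) = E[X²]E[Y²] - (E[X]E[Y])²
E[W] = 0.4, Var(W) = 0.16
E[B] = 1, Var(B) = 6.25
E[W²] = 0.16 + 0.4² = 0.32
E[B²] = 6.25 + 1² = 7.25
Var(Z) = 0.32*7.25 - (0.4*1)²
= 2.32 - 0.16 = 2.16

2.16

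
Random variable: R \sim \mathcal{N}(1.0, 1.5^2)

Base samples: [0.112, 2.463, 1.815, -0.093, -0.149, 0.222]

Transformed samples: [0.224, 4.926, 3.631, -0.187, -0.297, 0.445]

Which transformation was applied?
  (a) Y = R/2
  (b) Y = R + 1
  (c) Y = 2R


Checking option (c) Y = 2R:
  R = 0.112 -> Y = 0.224 ✓
  R = 2.463 -> Y = 4.926 ✓
  R = 1.815 -> Y = 3.631 ✓
All samples match this transformation.

(c) 2R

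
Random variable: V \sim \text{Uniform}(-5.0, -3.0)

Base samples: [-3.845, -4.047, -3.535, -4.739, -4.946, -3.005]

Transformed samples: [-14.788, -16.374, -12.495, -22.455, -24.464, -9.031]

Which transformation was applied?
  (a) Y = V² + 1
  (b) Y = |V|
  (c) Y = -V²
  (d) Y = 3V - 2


Checking option (c) Y = -V²:
  V = -3.845 -> Y = -14.788 ✓
  V = -4.047 -> Y = -16.374 ✓
  V = -3.535 -> Y = -12.495 ✓
All samples match this transformation.

(c) -V²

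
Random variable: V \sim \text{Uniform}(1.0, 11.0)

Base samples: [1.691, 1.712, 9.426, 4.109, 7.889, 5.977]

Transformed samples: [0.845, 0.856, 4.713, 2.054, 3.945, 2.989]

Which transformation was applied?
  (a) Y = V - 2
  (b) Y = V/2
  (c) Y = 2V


Checking option (b) Y = V/2:
  V = 1.691 -> Y = 0.845 ✓
  V = 1.712 -> Y = 0.856 ✓
  V = 9.426 -> Y = 4.713 ✓
All samples match this transformation.

(b) V/2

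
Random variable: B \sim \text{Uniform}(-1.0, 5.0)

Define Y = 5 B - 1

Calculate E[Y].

For Y = 5B - 1:
E[Y] = 5 * E[B] - 1
E[B] = (-1 + 5)/2 = 2
E[Y] = 5 * 2 - 1 = 9

9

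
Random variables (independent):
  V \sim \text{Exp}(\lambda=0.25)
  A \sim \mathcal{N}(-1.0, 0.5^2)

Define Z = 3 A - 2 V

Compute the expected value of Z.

E[Z] = -2*E[V] + 3*E[A]
E[V] = 4
E[A] = -1
E[Z] = -2*4 + 3*(-1) = -11

-11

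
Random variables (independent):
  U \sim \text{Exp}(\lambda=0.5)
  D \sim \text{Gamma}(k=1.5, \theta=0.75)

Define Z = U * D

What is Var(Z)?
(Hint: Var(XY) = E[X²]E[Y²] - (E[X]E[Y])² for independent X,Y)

Var(XY) = E[X²]E[Y²] - (E[X]E[Y])²
E[U] = 2, Var(U) = 4
E[D] = 1.125, Var(D) = 0.84375
E[U²] = 4 + 2² = 8
E[D²] = 0.84375 + 1.125² = 2.109375
Var(Z) = 8*2.109375 - (2*1.125)²
= 16.875 - 5.0625 = 11.8125

11.8125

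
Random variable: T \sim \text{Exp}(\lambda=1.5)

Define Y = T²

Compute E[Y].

E[T²] = Var(T) + (E[T])² = 0.44444444 + 0.44444444 = 0.88888889

0.88888889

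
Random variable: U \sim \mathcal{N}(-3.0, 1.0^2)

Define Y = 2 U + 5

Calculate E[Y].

For Y = 2U + 5:
E[Y] = 2 * E[U] + 5
E[U] = -3.0 = -3
E[Y] = 2 * (-3) + 5 = -1

-1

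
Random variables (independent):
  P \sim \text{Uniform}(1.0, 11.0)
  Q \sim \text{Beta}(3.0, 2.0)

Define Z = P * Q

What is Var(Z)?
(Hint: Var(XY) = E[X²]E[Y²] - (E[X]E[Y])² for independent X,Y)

Var(XY) = E[X²]E[Y²] - (E[X]E[Y])²
E[P] = 6, Var(P) = 8.3333333
E[Q] = 0.6, Var(Q) = 0.04
E[P²] = 8.3333333 + 6² = 44.333333
E[Q²] = 0.04 + 0.6² = 0.4
Var(Z) = 44.333333*0.4 - (6*0.6)²
= 17.733333 - 12.96 = 4.7733333

4.7733333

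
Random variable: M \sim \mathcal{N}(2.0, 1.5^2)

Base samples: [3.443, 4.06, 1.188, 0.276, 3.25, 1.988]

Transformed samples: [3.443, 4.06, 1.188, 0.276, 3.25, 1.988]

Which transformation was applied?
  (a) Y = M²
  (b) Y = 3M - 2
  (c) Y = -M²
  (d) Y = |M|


Checking option (d) Y = |M|:
  M = 3.443 -> Y = 3.443 ✓
  M = 4.06 -> Y = 4.06 ✓
  M = 1.188 -> Y = 1.188 ✓
All samples match this transformation.

(d) |M|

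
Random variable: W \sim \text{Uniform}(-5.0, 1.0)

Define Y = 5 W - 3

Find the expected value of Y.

For Y = 5W - 3:
E[Y] = 5 * E[W] - 3
E[W] = (-5 + 1)/2 = -2
E[Y] = 5 * (-2) - 3 = -13

-13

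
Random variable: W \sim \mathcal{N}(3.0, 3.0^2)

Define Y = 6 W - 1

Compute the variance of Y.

For Y = aW + b: Var(Y) = a² * Var(W)
Var(W) = 3.0^2 = 9
Var(Y) = 6² * 9 = 36 * 9 = 324

324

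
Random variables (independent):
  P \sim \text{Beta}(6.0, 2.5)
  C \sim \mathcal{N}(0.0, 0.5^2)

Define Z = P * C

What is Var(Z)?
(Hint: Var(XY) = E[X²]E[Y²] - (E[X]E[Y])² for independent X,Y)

Var(XY) = E[X²]E[Y²] - (E[X]E[Y])²
E[P] = 0.70588235, Var(P) = 0.021853943
E[C] = 0, Var(C) = 0.25
E[P²] = 0.021853943 + 0.70588235² = 0.52012384
E[C²] = 0.25 + 0² = 0.25
Var(Z) = 0.52012384*0.25 - (0.70588235*0)²
= 0.13003096 - 0 = 0.13003096

0.13003096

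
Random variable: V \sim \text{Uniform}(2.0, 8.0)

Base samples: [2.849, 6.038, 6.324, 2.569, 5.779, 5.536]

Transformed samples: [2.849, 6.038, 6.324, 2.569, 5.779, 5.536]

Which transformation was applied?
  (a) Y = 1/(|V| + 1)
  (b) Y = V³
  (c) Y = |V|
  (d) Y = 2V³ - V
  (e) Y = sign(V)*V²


Checking option (c) Y = |V|:
  V = 2.849 -> Y = 2.849 ✓
  V = 6.038 -> Y = 6.038 ✓
  V = 6.324 -> Y = 6.324 ✓
All samples match this transformation.

(c) |V|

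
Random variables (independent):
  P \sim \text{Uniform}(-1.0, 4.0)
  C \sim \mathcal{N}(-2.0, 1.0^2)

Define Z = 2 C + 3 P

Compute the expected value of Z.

E[Z] = 3*E[P] + 2*E[C]
E[P] = 1.5
E[C] = -2
E[Z] = 3*1.5 + 2*(-2) = 0.5

0.5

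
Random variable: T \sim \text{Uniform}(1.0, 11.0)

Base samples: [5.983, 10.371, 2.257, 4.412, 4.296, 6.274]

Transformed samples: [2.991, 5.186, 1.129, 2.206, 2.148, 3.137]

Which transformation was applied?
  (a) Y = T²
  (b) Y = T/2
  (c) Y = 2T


Checking option (b) Y = T/2:
  T = 5.983 -> Y = 2.991 ✓
  T = 10.371 -> Y = 5.186 ✓
  T = 2.257 -> Y = 1.129 ✓
All samples match this transformation.

(b) T/2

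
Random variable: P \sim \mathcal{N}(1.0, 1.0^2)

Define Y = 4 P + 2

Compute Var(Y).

For Y = aP + b: Var(Y) = a² * Var(P)
Var(P) = 1.0^2 = 1
Var(Y) = 4² * 1 = 16 * 1 = 16

16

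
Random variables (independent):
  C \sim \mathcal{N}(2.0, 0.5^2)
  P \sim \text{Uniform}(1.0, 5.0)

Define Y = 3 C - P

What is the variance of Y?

For independent RVs: Var(aX + bY) = a²Var(X) + b²Var(Y)
Var(C) = 0.25
Var(P) = 1.3333333
Var(Y) = 3²*0.25 + (-1)²*1.3333333
= 9*0.25 + 1*1.3333333 = 3.5833333

3.5833333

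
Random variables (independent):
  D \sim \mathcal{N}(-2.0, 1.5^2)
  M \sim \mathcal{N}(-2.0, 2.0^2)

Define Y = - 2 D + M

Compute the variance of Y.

For independent RVs: Var(aX + bY) = a²Var(X) + b²Var(Y)
Var(D) = 2.25
Var(M) = 4
Var(Y) = (-2)²*2.25 + 1²*4
= 4*2.25 + 1*4 = 13

13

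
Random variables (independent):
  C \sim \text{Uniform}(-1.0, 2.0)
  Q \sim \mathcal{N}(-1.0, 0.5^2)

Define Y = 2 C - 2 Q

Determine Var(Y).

For independent RVs: Var(aX + bY) = a²Var(X) + b²Var(Y)
Var(C) = 0.75
Var(Q) = 0.25
Var(Y) = 2²*0.75 + (-2)²*0.25
= 4*0.75 + 4*0.25 = 4

4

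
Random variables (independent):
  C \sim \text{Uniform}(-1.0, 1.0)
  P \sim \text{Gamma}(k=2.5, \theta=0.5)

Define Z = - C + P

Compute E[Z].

E[Z] = -1*E[C] + 1*E[P]
E[C] = 0
E[P] = 1.25
E[Z] = -1*0 + 1*1.25 = 1.25

1.25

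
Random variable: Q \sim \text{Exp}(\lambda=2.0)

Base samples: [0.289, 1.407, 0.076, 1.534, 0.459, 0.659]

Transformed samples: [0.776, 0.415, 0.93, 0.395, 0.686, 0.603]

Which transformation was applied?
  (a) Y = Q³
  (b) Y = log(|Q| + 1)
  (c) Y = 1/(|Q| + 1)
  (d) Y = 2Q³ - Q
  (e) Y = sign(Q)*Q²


Checking option (c) Y = 1/(|Q| + 1):
  Q = 0.289 -> Y = 0.776 ✓
  Q = 1.407 -> Y = 0.415 ✓
  Q = 0.076 -> Y = 0.93 ✓
All samples match this transformation.

(c) 1/(|Q| + 1)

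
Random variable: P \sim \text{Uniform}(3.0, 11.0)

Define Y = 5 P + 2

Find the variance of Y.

For Y = aP + b: Var(Y) = a² * Var(P)
Var(P) = (11 - 3)^2/12 = 5.3333333
Var(Y) = 5² * 5.3333333 = 25 * 5.3333333 = 133.33333

133.33333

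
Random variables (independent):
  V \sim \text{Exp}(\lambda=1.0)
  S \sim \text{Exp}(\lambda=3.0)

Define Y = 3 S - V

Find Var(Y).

For independent RVs: Var(aX + bY) = a²Var(X) + b²Var(Y)
Var(V) = 1
Var(S) = 0.11111111
Var(Y) = (-1)²*1 + 3²*0.11111111
= 1*1 + 9*0.11111111 = 2

2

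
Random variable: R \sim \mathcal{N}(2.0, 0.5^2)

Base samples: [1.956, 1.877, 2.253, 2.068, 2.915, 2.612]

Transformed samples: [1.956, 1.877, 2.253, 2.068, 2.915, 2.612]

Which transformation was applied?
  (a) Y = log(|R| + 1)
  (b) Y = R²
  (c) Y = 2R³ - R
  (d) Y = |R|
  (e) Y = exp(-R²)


Checking option (d) Y = |R|:
  R = 1.956 -> Y = 1.956 ✓
  R = 1.877 -> Y = 1.877 ✓
  R = 2.253 -> Y = 2.253 ✓
All samples match this transformation.

(d) |R|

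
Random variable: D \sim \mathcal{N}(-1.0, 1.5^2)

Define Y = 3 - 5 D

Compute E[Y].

For Y = -5D + 3:
E[Y] = -5 * E[D] + 3
E[D] = -1.0 = -1
E[Y] = -5 * (-1) + 3 = 8

8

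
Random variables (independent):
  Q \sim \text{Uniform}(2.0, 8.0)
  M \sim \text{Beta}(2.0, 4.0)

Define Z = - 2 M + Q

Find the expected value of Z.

E[Z] = 1*E[Q] - 2*E[M]
E[Q] = 5
E[M] = 0.33333333
E[Z] = 1*5 - 2*0.33333333 = 4.3333333

4.3333333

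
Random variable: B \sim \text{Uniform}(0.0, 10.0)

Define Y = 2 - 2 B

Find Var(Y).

For Y = aB + b: Var(Y) = a² * Var(B)
Var(B) = (10 - 0)^2/12 = 8.3333333
Var(Y) = (-2)² * 8.3333333 = 4 * 8.3333333 = 33.333333

33.333333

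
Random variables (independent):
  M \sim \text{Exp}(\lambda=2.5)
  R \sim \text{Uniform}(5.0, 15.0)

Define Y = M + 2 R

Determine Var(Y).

For independent RVs: Var(aX + bY) = a²Var(X) + b²Var(Y)
Var(M) = 0.16
Var(R) = 8.3333333
Var(Y) = 1²*0.16 + 2²*8.3333333
= 1*0.16 + 4*8.3333333 = 33.493333

33.493333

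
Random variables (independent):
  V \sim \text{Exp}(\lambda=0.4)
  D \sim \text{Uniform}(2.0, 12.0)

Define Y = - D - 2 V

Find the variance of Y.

For independent RVs: Var(aX + bY) = a²Var(X) + b²Var(Y)
Var(V) = 6.25
Var(D) = 8.3333333
Var(Y) = (-2)²*6.25 + (-1)²*8.3333333
= 4*6.25 + 1*8.3333333 = 33.333333

33.333333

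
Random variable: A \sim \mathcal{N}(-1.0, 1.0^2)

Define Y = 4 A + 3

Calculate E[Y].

For Y = 4A + 3:
E[Y] = 4 * E[A] + 3
E[A] = -1.0 = -1
E[Y] = 4 * (-1) + 3 = -1

-1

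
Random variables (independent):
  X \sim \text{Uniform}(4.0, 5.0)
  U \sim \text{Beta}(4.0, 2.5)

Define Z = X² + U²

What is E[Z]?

E[Z] = E[X²] + E[U²]
E[X²] = Var(X) + E[X]² = 0.083333333 + 20.25 = 20.333333
E[U²] = Var(U) + E[U]² = 0.031558185 + 0.37869822 = 0.41025641
E[Z] = 20.333333 + 0.41025641 = 20.74359

20.74359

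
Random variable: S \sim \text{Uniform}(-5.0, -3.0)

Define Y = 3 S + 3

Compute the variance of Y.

For Y = aS + b: Var(Y) = a² * Var(S)
Var(S) = (-3 + 5)^2/12 = 0.33333333
Var(Y) = 3² * 0.33333333 = 9 * 0.33333333 = 3

3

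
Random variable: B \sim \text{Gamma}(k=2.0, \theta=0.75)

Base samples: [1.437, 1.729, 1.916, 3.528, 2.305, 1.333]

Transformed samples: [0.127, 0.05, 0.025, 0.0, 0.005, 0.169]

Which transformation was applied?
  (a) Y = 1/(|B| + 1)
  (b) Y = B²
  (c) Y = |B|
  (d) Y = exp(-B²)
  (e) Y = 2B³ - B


Checking option (d) Y = exp(-B²):
  B = 1.437 -> Y = 0.127 ✓
  B = 1.729 -> Y = 0.05 ✓
  B = 1.916 -> Y = 0.025 ✓
All samples match this transformation.

(d) exp(-B²)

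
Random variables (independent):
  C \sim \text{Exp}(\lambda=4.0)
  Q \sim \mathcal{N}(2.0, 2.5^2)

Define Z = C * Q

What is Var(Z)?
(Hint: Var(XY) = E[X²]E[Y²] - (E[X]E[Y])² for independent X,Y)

Var(XY) = E[X²]E[Y²] - (E[X]E[Y])²
E[C] = 0.25, Var(C) = 0.0625
E[Q] = 2, Var(Q) = 6.25
E[C²] = 0.0625 + 0.25² = 0.125
E[Q²] = 6.25 + 2² = 10.25
Var(Z) = 0.125*10.25 - (0.25*2)²
= 1.28125 - 0.25 = 1.03125

1.03125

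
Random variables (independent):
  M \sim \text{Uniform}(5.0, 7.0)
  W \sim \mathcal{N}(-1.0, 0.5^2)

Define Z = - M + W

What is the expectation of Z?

E[Z] = -1*E[M] + 1*E[W]
E[M] = 6
E[W] = -1
E[Z] = -1*6 + 1*(-1) = -7

-7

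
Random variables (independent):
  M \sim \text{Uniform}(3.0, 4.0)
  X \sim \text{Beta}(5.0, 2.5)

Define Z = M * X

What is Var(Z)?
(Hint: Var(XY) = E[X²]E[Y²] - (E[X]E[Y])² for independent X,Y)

Var(XY) = E[X²]E[Y²] - (E[X]E[Y])²
E[M] = 3.5, Var(M) = 0.083333333
E[X] = 0.66666667, Var(X) = 0.026143791
E[M²] = 0.083333333 + 3.5² = 12.333333
E[X²] = 0.026143791 + 0.66666667² = 0.47058824
Var(Z) = 12.333333*0.47058824 - (3.5*0.66666667)²
= 5.8039216 - 5.4444444 = 0.35947712

0.35947712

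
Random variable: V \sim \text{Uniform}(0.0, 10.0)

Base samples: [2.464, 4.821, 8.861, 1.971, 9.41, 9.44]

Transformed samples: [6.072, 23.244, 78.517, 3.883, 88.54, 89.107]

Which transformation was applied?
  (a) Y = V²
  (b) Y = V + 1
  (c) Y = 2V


Checking option (a) Y = V²:
  V = 2.464 -> Y = 6.072 ✓
  V = 4.821 -> Y = 23.244 ✓
  V = 8.861 -> Y = 78.517 ✓
All samples match this transformation.

(a) V²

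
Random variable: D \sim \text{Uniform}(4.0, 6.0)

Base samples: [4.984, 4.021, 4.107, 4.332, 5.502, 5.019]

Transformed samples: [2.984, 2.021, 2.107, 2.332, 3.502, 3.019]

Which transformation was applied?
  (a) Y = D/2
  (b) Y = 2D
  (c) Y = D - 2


Checking option (c) Y = D - 2:
  D = 4.984 -> Y = 2.984 ✓
  D = 4.021 -> Y = 2.021 ✓
  D = 4.107 -> Y = 2.107 ✓
All samples match this transformation.

(c) D - 2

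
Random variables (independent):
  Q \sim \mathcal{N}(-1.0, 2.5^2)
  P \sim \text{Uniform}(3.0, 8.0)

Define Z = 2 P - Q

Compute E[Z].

E[Z] = -1*E[Q] + 2*E[P]
E[Q] = -1
E[P] = 5.5
E[Z] = -1*(-1) + 2*5.5 = 12

12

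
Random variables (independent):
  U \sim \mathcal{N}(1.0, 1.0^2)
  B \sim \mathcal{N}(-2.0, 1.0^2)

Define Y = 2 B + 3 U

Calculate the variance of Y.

For independent RVs: Var(aX + bY) = a²Var(X) + b²Var(Y)
Var(U) = 1
Var(B) = 1
Var(Y) = 3²*1 + 2²*1
= 9*1 + 4*1 = 13

13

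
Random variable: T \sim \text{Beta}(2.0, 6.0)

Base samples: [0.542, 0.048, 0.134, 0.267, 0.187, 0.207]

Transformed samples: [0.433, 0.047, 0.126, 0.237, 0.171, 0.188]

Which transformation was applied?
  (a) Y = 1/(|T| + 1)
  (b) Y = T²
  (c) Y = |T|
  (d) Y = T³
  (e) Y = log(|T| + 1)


Checking option (e) Y = log(|T| + 1):
  T = 0.542 -> Y = 0.433 ✓
  T = 0.048 -> Y = 0.047 ✓
  T = 0.134 -> Y = 0.126 ✓
All samples match this transformation.

(e) log(|T| + 1)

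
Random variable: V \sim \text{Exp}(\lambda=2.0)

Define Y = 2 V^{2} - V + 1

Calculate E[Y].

E[Y] = 2*E[V²] - 1*E[V] + 1
E[V] = 0.5
E[V²] = Var(V) + (E[V])² = 0.25 + 0.25 = 0.5
E[Y] = 2*0.5 - 1*0.5 + 1 = 1.5

1.5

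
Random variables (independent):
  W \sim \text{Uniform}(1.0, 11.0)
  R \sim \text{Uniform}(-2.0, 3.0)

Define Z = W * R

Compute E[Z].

For independent RVs: E[XY] = E[X]*E[Y]
E[W] = 6
E[R] = 0.5
E[Z] = 6 * 0.5 = 3

3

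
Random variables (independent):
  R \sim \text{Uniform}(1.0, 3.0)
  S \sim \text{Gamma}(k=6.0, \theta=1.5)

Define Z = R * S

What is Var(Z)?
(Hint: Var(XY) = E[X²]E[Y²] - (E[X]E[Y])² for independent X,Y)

Var(XY) = E[X²]E[Y²] - (E[X]E[Y])²
E[R] = 2, Var(R) = 0.33333333
E[S] = 9, Var(S) = 13.5
E[R²] = 0.33333333 + 2² = 4.3333333
E[S²] = 13.5 + 9² = 94.5
Var(Z) = 4.3333333*94.5 - (2*9)²
= 409.5 - 324 = 85.5

85.5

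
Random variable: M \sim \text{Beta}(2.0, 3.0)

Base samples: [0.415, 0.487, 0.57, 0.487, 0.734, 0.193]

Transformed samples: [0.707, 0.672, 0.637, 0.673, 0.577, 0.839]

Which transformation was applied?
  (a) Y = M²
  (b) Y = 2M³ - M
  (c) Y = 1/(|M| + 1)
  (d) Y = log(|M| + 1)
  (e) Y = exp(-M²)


Checking option (c) Y = 1/(|M| + 1):
  M = 0.415 -> Y = 0.707 ✓
  M = 0.487 -> Y = 0.672 ✓
  M = 0.57 -> Y = 0.637 ✓
All samples match this transformation.

(c) 1/(|M| + 1)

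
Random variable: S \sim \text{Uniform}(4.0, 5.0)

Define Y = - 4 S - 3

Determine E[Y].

For Y = -4S - 3:
E[Y] = -4 * E[S] - 3
E[S] = (4 + 5)/2 = 4.5
E[Y] = -4 * 4.5 - 3 = -21

-21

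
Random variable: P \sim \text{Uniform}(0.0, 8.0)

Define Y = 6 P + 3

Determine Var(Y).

For Y = aP + b: Var(Y) = a² * Var(P)
Var(P) = (8 - 0)^2/12 = 5.3333333
Var(Y) = 6² * 5.3333333 = 36 * 5.3333333 = 192

192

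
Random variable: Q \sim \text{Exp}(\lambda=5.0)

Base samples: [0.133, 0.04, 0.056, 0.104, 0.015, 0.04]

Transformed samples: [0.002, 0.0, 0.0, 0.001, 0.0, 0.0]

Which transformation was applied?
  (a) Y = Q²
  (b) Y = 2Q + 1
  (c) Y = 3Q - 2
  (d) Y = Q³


Checking option (d) Y = Q³:
  Q = 0.133 -> Y = 0.002 ✓
  Q = 0.04 -> Y = 0.0 ✓
  Q = 0.056 -> Y = 0.0 ✓
All samples match this transformation.

(d) Q³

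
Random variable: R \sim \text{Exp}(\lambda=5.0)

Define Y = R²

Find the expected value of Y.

E[R²] = Var(R) + (E[R])² = 0.04 + 0.04 = 0.08

0.08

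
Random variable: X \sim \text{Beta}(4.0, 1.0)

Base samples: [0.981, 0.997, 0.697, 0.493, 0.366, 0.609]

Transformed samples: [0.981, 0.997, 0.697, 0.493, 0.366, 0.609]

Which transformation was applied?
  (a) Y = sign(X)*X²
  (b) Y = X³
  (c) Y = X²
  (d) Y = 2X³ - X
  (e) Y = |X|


Checking option (e) Y = |X|:
  X = 0.981 -> Y = 0.981 ✓
  X = 0.997 -> Y = 0.997 ✓
  X = 0.697 -> Y = 0.697 ✓
All samples match this transformation.

(e) |X|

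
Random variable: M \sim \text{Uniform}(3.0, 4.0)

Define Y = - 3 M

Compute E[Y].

For Y = -3M:
E[Y] = -3 * E[M]
E[M] = (3 + 4)/2 = 3.5
E[Y] = -3 * 3.5 = -10.5

-10.5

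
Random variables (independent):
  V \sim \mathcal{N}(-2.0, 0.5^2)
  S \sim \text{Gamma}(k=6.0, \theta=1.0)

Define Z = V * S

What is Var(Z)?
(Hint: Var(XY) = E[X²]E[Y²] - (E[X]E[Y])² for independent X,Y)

Var(XY) = E[X²]E[Y²] - (E[X]E[Y])²
E[V] = -2, Var(V) = 0.25
E[S] = 6, Var(S) = 6
E[V²] = 0.25 + (-2)² = 4.25
E[S²] = 6 + 6² = 42
Var(Z) = 4.25*42 - (-2*6)²
= 178.5 - 144 = 34.5

34.5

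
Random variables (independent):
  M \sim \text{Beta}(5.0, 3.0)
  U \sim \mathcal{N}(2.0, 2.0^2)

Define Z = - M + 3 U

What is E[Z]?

E[Z] = -1*E[M] + 3*E[U]
E[M] = 0.625
E[U] = 2
E[Z] = -1*0.625 + 3*2 = 5.375

5.375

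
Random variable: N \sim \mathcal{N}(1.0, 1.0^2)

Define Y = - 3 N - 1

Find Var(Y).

For Y = aN + b: Var(Y) = a² * Var(N)
Var(N) = 1.0^2 = 1
Var(Y) = (-3)² * 1 = 9 * 1 = 9

9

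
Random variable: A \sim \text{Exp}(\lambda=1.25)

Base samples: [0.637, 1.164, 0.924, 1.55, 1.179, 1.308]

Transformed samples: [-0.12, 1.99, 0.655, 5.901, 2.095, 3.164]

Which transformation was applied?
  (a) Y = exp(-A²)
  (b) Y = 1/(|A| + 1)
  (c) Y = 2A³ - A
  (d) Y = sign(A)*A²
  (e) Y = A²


Checking option (c) Y = 2A³ - A:
  A = 0.637 -> Y = -0.12 ✓
  A = 1.164 -> Y = 1.99 ✓
  A = 0.924 -> Y = 0.655 ✓
All samples match this transformation.

(c) 2A³ - A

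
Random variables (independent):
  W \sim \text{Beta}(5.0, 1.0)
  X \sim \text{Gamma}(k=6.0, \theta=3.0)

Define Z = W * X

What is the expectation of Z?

For independent RVs: E[XY] = E[X]*E[Y]
E[W] = 0.83333333
E[X] = 18
E[Z] = 0.83333333 * 18 = 15

15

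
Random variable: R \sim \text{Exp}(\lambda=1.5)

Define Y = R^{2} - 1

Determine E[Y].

E[Y] = 1*E[R²] - 1
E[R] = 0.66666667
E[R²] = Var(R) + (E[R])² = 0.44444444 + 0.44444444 = 0.88888889
E[Y] = 1*0.88888889 - 1 = -0.11111111

-0.11111111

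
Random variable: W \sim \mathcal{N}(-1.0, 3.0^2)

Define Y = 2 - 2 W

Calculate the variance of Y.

For Y = aW + b: Var(Y) = a² * Var(W)
Var(W) = 3.0^2 = 9
Var(Y) = (-2)² * 9 = 4 * 9 = 36

36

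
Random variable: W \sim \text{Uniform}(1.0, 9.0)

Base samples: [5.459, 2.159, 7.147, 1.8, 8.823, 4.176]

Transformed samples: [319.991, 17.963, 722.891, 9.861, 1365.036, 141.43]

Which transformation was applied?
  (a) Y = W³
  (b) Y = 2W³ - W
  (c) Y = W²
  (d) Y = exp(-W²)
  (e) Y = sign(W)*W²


Checking option (b) Y = 2W³ - W:
  W = 5.459 -> Y = 319.991 ✓
  W = 2.159 -> Y = 17.963 ✓
  W = 7.147 -> Y = 722.891 ✓
All samples match this transformation.

(b) 2W³ - W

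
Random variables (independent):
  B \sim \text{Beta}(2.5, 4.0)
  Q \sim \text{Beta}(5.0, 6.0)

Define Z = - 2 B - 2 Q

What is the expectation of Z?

E[Z] = -2*E[B] - 2*E[Q]
E[B] = 0.38461538
E[Q] = 0.45454545
E[Z] = -2*0.38461538 - 2*0.45454545 = -1.6783217

-1.6783217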